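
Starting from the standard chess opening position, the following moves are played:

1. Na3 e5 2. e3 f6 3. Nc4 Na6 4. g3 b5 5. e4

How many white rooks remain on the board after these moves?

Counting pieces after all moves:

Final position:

  a b c d e f g h
  ─────────────────
8│♜ · ♝ ♛ ♚ ♝ ♞ ♜│8
7│♟ · ♟ ♟ · · ♟ ♟│7
6│♞ · · · · ♟ · ·│6
5│· ♟ · · ♟ · · ·│5
4│· · ♘ · ♙ · · ·│4
3│· · · · · · ♙ ·│3
2│♙ ♙ ♙ ♙ · ♙ · ♙│2
1│♖ · ♗ ♕ ♔ ♗ ♘ ♖│1
  ─────────────────
  a b c d e f g h


2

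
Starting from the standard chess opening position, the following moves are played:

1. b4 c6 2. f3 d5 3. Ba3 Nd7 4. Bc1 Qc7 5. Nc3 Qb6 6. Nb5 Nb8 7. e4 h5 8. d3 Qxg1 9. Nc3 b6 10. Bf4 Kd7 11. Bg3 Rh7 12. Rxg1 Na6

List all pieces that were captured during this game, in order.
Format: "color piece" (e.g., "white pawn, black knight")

Tracking captures:
  Qxg1: captured white knight
  Rxg1: captured black queen

white knight, black queen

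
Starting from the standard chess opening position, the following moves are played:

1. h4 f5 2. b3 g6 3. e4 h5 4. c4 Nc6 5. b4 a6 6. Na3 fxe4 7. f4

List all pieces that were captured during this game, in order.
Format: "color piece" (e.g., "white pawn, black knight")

Tracking captures:
  fxe4: captured white pawn

white pawn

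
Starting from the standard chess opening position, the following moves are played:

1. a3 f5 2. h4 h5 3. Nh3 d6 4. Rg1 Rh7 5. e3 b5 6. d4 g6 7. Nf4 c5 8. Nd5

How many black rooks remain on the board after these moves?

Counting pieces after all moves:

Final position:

  a b c d e f g h
  ─────────────────
8│♜ ♞ ♝ ♛ ♚ ♝ ♞ ·│8
7│♟ · · · ♟ · · ♜│7
6│· · · ♟ · · ♟ ·│6
5│· ♟ ♟ ♘ · ♟ · ♟│5
4│· · · ♙ · · · ♙│4
3│♙ · · · ♙ · · ·│3
2│· ♙ ♙ · · ♙ ♙ ·│2
1│♖ ♘ ♗ ♕ ♔ ♗ ♖ ·│1
  ─────────────────
  a b c d e f g h


2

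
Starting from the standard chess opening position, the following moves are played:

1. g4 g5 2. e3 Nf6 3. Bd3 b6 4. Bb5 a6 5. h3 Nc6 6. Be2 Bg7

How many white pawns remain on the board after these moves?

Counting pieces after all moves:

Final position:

  a b c d e f g h
  ─────────────────
8│♜ · ♝ ♛ ♚ · · ♜│8
7│· · ♟ ♟ ♟ ♟ ♝ ♟│7
6│♟ ♟ ♞ · · ♞ · ·│6
5│· · · · · · ♟ ·│5
4│· · · · · · ♙ ·│4
3│· · · · ♙ · · ♙│3
2│♙ ♙ ♙ ♙ ♗ ♙ · ·│2
1│♖ ♘ ♗ ♕ ♔ · ♘ ♖│1
  ─────────────────
  a b c d e f g h


8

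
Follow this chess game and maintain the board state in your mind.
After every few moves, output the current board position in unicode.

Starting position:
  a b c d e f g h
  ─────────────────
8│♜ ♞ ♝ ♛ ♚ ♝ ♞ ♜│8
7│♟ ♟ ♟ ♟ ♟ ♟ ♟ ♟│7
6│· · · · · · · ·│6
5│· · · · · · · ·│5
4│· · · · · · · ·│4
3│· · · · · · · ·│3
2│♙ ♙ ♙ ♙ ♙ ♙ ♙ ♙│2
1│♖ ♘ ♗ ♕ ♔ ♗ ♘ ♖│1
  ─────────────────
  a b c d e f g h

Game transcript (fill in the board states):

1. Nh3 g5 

  a b c d e f g h
  ─────────────────
8│♜ ♞ ♝ ♛ ♚ ♝ ♞ ♜│8
7│♟ ♟ ♟ ♟ ♟ ♟ · ♟│7
6│· · · · · · · ·│6
5│· · · · · · ♟ ·│5
4│· · · · · · · ·│4
3│· · · · · · · ♘│3
2│♙ ♙ ♙ ♙ ♙ ♙ ♙ ♙│2
1│♖ ♘ ♗ ♕ ♔ ♗ · ♖│1
  ─────────────────
  a b c d e f g h

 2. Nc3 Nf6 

  a b c d e f g h
  ─────────────────
8│♜ ♞ ♝ ♛ ♚ ♝ · ♜│8
7│♟ ♟ ♟ ♟ ♟ ♟ · ♟│7
6│· · · · · ♞ · ·│6
5│· · · · · · ♟ ·│5
4│· · · · · · · ·│4
3│· · ♘ · · · · ♘│3
2│♙ ♙ ♙ ♙ ♙ ♙ ♙ ♙│2
1│♖ · ♗ ♕ ♔ ♗ · ♖│1
  ─────────────────
  a b c d e f g h

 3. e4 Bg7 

  a b c d e f g h
  ─────────────────
8│♜ ♞ ♝ ♛ ♚ · · ♜│8
7│♟ ♟ ♟ ♟ ♟ ♟ ♝ ♟│7
6│· · · · · ♞ · ·│6
5│· · · · · · ♟ ·│5
4│· · · · ♙ · · ·│4
3│· · ♘ · · · · ♘│3
2│♙ ♙ ♙ ♙ · ♙ ♙ ♙│2
1│♖ · ♗ ♕ ♔ ♗ · ♖│1
  ─────────────────
  a b c d e f g h

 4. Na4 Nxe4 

  a b c d e f g h
  ─────────────────
8│♜ ♞ ♝ ♛ ♚ · · ♜│8
7│♟ ♟ ♟ ♟ ♟ ♟ ♝ ♟│7
6│· · · · · · · ·│6
5│· · · · · · ♟ ·│5
4│♘ · · · ♞ · · ·│4
3│· · · · · · · ♘│3
2│♙ ♙ ♙ ♙ · ♙ ♙ ♙│2
1│♖ · ♗ ♕ ♔ ♗ · ♖│1
  ─────────────────
  a b c d e f g h

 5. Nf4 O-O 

  a b c d e f g h
  ─────────────────
8│♜ ♞ ♝ ♛ · ♜ ♚ ·│8
7│♟ ♟ ♟ ♟ ♟ ♟ ♝ ♟│7
6│· · · · · · · ·│6
5│· · · · · · ♟ ·│5
4│♘ · · · ♞ ♘ · ·│4
3│· · · · · · · ·│3
2│♙ ♙ ♙ ♙ · ♙ ♙ ♙│2
1│♖ · ♗ ♕ ♔ ♗ · ♖│1
  ─────────────────
  a b c d e f g h



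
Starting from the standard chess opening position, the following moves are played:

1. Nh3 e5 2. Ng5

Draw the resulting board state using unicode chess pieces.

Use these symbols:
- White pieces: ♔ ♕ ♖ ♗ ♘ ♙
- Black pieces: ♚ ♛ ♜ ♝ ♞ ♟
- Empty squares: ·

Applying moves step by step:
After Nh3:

♜ ♞ ♝ ♛ ♚ ♝ ♞ ♜
♟ ♟ ♟ ♟ ♟ ♟ ♟ ♟
· · · · · · · ·
· · · · · · · ·
· · · · · · · ·
· · · · · · · ♘
♙ ♙ ♙ ♙ ♙ ♙ ♙ ♙
♖ ♘ ♗ ♕ ♔ ♗ · ♖


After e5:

♜ ♞ ♝ ♛ ♚ ♝ ♞ ♜
♟ ♟ ♟ ♟ · ♟ ♟ ♟
· · · · · · · ·
· · · · ♟ · · ·
· · · · · · · ·
· · · · · · · ♘
♙ ♙ ♙ ♙ ♙ ♙ ♙ ♙
♖ ♘ ♗ ♕ ♔ ♗ · ♖


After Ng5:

♜ ♞ ♝ ♛ ♚ ♝ ♞ ♜
♟ ♟ ♟ ♟ · ♟ ♟ ♟
· · · · · · · ·
· · · · ♟ · ♘ ·
· · · · · · · ·
· · · · · · · ·
♙ ♙ ♙ ♙ ♙ ♙ ♙ ♙
♖ ♘ ♗ ♕ ♔ ♗ · ♖



  a b c d e f g h
  ─────────────────
8│♜ ♞ ♝ ♛ ♚ ♝ ♞ ♜│8
7│♟ ♟ ♟ ♟ · ♟ ♟ ♟│7
6│· · · · · · · ·│6
5│· · · · ♟ · ♘ ·│5
4│· · · · · · · ·│4
3│· · · · · · · ·│3
2│♙ ♙ ♙ ♙ ♙ ♙ ♙ ♙│2
1│♖ ♘ ♗ ♕ ♔ ♗ · ♖│1
  ─────────────────
  a b c d e f g h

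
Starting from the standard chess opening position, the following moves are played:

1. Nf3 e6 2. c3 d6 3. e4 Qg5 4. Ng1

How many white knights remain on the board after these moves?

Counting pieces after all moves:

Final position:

  a b c d e f g h
  ─────────────────
8│♜ ♞ ♝ · ♚ ♝ ♞ ♜│8
7│♟ ♟ ♟ · · ♟ ♟ ♟│7
6│· · · ♟ ♟ · · ·│6
5│· · · · · · ♛ ·│5
4│· · · · ♙ · · ·│4
3│· · ♙ · · · · ·│3
2│♙ ♙ · ♙ · ♙ ♙ ♙│2
1│♖ ♘ ♗ ♕ ♔ ♗ ♘ ♖│1
  ─────────────────
  a b c d e f g h


2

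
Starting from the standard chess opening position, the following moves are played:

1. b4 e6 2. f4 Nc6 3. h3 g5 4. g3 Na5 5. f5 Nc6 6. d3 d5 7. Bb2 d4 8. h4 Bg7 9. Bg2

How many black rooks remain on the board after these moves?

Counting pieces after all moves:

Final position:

  a b c d e f g h
  ─────────────────
8│♜ · ♝ ♛ ♚ · ♞ ♜│8
7│♟ ♟ ♟ · · ♟ ♝ ♟│7
6│· · ♞ · ♟ · · ·│6
5│· · · · · ♙ ♟ ·│5
4│· ♙ · ♟ · · · ♙│4
3│· · · ♙ · · ♙ ·│3
2│♙ ♗ ♙ · ♙ · ♗ ·│2
1│♖ ♘ · ♕ ♔ · ♘ ♖│1
  ─────────────────
  a b c d e f g h


2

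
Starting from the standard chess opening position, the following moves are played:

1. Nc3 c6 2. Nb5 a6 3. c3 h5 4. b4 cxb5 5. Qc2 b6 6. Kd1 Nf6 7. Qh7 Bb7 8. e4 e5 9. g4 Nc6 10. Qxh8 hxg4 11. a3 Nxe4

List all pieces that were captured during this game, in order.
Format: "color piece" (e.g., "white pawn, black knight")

Tracking captures:
  cxb5: captured white knight
  Qxh8: captured black rook
  hxg4: captured white pawn
  Nxe4: captured white pawn

white knight, black rook, white pawn, white pawn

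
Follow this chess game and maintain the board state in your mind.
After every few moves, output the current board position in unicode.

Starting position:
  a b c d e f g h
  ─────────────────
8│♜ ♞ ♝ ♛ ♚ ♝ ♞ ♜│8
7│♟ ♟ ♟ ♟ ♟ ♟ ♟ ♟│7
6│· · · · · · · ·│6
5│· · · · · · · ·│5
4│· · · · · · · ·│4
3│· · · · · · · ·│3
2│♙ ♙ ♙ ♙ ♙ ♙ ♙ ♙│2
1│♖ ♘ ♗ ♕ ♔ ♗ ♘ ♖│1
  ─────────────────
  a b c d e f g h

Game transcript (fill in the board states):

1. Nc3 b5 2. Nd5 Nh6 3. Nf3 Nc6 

  a b c d e f g h
  ─────────────────
8│♜ · ♝ ♛ ♚ ♝ · ♜│8
7│♟ · ♟ ♟ ♟ ♟ ♟ ♟│7
6│· · ♞ · · · · ♞│6
5│· ♟ · ♘ · · · ·│5
4│· · · · · · · ·│4
3│· · · · · ♘ · ·│3
2│♙ ♙ ♙ ♙ ♙ ♙ ♙ ♙│2
1│♖ · ♗ ♕ ♔ ♗ · ♖│1
  ─────────────────
  a b c d e f g h

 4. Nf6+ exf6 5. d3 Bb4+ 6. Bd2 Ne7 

  a b c d e f g h
  ─────────────────
8│♜ · ♝ ♛ ♚ · · ♜│8
7│♟ · ♟ ♟ ♞ ♟ ♟ ♟│7
6│· · · · · ♟ · ♞│6
5│· ♟ · · · · · ·│5
4│· ♝ · · · · · ·│4
3│· · · ♙ · ♘ · ·│3
2│♙ ♙ ♙ ♗ ♙ ♙ ♙ ♙│2
1│♖ · · ♕ ♔ ♗ · ♖│1
  ─────────────────
  a b c d e f g h

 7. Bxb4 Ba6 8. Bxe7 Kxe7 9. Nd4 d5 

  a b c d e f g h
  ─────────────────
8│♜ · · ♛ · · · ♜│8
7│♟ · ♟ · ♚ ♟ ♟ ♟│7
6│♝ · · · · ♟ · ♞│6
5│· ♟ · ♟ · · · ·│5
4│· · · ♘ · · · ·│4
3│· · · ♙ · · · ·│3
2│♙ ♙ ♙ · ♙ ♙ ♙ ♙│2
1│♖ · · ♕ ♔ ♗ · ♖│1
  ─────────────────
  a b c d e f g h

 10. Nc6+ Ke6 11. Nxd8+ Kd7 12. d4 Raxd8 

  a b c d e f g h
  ─────────────────
8│· · · ♜ · · · ♜│8
7│♟ · ♟ ♚ · ♟ ♟ ♟│7
6│♝ · · · · ♟ · ♞│6
5│· ♟ · ♟ · · · ·│5
4│· · · ♙ · · · ·│4
3│· · · · · · · ·│3
2│♙ ♙ ♙ · ♙ ♙ ♙ ♙│2
1│♖ · · ♕ ♔ ♗ · ♖│1
  ─────────────────
  a b c d e f g h

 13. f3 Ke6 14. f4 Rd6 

  a b c d e f g h
  ─────────────────
8│· · · · · · · ♜│8
7│♟ · ♟ · · ♟ ♟ ♟│7
6│♝ · · ♜ ♚ ♟ · ♞│6
5│· ♟ · ♟ · · · ·│5
4│· · · ♙ · ♙ · ·│4
3│· · · · · · · ·│3
2│♙ ♙ ♙ · ♙ · ♙ ♙│2
1│♖ · · ♕ ♔ ♗ · ♖│1
  ─────────────────
  a b c d e f g h


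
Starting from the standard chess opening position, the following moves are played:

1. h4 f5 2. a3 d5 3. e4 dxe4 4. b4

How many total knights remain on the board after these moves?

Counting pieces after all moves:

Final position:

  a b c d e f g h
  ─────────────────
8│♜ ♞ ♝ ♛ ♚ ♝ ♞ ♜│8
7│♟ ♟ ♟ · ♟ · ♟ ♟│7
6│· · · · · · · ·│6
5│· · · · · ♟ · ·│5
4│· ♙ · · ♟ · · ♙│4
3│♙ · · · · · · ·│3
2│· · ♙ ♙ · ♙ ♙ ·│2
1│♖ ♘ ♗ ♕ ♔ ♗ ♘ ♖│1
  ─────────────────
  a b c d e f g h


4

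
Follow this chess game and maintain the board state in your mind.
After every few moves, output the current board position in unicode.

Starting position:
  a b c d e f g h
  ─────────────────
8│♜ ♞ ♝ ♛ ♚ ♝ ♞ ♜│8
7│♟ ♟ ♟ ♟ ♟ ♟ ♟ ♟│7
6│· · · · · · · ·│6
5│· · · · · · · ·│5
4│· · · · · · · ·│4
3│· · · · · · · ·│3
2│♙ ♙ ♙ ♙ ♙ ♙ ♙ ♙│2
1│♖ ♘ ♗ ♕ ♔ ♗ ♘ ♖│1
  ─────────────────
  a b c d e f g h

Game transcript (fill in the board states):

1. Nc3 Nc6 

  a b c d e f g h
  ─────────────────
8│♜ · ♝ ♛ ♚ ♝ ♞ ♜│8
7│♟ ♟ ♟ ♟ ♟ ♟ ♟ ♟│7
6│· · ♞ · · · · ·│6
5│· · · · · · · ·│5
4│· · · · · · · ·│4
3│· · ♘ · · · · ·│3
2│♙ ♙ ♙ ♙ ♙ ♙ ♙ ♙│2
1│♖ · ♗ ♕ ♔ ♗ ♘ ♖│1
  ─────────────────
  a b c d e f g h

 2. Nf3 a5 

  a b c d e f g h
  ─────────────────
8│♜ · ♝ ♛ ♚ ♝ ♞ ♜│8
7│· ♟ ♟ ♟ ♟ ♟ ♟ ♟│7
6│· · ♞ · · · · ·│6
5│♟ · · · · · · ·│5
4│· · · · · · · ·│4
3│· · ♘ · · ♘ · ·│3
2│♙ ♙ ♙ ♙ ♙ ♙ ♙ ♙│2
1│♖ · ♗ ♕ ♔ ♗ · ♖│1
  ─────────────────
  a b c d e f g h

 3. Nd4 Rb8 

  a b c d e f g h
  ─────────────────
8│· ♜ ♝ ♛ ♚ ♝ ♞ ♜│8
7│· ♟ ♟ ♟ ♟ ♟ ♟ ♟│7
6│· · ♞ · · · · ·│6
5│♟ · · · · · · ·│5
4│· · · ♘ · · · ·│4
3│· · ♘ · · · · ·│3
2│♙ ♙ ♙ ♙ ♙ ♙ ♙ ♙│2
1│♖ · ♗ ♕ ♔ ♗ · ♖│1
  ─────────────────
  a b c d e f g h

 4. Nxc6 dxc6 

  a b c d e f g h
  ─────────────────
8│· ♜ ♝ ♛ ♚ ♝ ♞ ♜│8
7│· ♟ ♟ · ♟ ♟ ♟ ♟│7
6│· · ♟ · · · · ·│6
5│♟ · · · · · · ·│5
4│· · · · · · · ·│4
3│· · ♘ · · · · ·│3
2│♙ ♙ ♙ ♙ ♙ ♙ ♙ ♙│2
1│♖ · ♗ ♕ ♔ ♗ · ♖│1
  ─────────────────
  a b c d e f g h

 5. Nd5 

  a b c d e f g h
  ─────────────────
8│· ♜ ♝ ♛ ♚ ♝ ♞ ♜│8
7│· ♟ ♟ · ♟ ♟ ♟ ♟│7
6│· · ♟ · · · · ·│6
5│♟ · · ♘ · · · ·│5
4│· · · · · · · ·│4
3│· · · · · · · ·│3
2│♙ ♙ ♙ ♙ ♙ ♙ ♙ ♙│2
1│♖ · ♗ ♕ ♔ ♗ · ♖│1
  ─────────────────
  a b c d e f g h


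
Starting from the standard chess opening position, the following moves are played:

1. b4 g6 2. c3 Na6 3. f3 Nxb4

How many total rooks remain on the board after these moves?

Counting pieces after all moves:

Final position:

  a b c d e f g h
  ─────────────────
8│♜ · ♝ ♛ ♚ ♝ ♞ ♜│8
7│♟ ♟ ♟ ♟ ♟ ♟ · ♟│7
6│· · · · · · ♟ ·│6
5│· · · · · · · ·│5
4│· ♞ · · · · · ·│4
3│· · ♙ · · ♙ · ·│3
2│♙ · · ♙ ♙ · ♙ ♙│2
1│♖ ♘ ♗ ♕ ♔ ♗ ♘ ♖│1
  ─────────────────
  a b c d e f g h


4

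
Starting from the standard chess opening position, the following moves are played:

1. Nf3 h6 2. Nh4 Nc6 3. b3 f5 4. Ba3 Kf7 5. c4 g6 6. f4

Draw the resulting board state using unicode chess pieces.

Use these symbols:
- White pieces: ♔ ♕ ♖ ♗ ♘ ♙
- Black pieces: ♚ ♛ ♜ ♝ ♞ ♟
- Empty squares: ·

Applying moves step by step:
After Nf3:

♜ ♞ ♝ ♛ ♚ ♝ ♞ ♜
♟ ♟ ♟ ♟ ♟ ♟ ♟ ♟
· · · · · · · ·
· · · · · · · ·
· · · · · · · ·
· · · · · ♘ · ·
♙ ♙ ♙ ♙ ♙ ♙ ♙ ♙
♖ ♘ ♗ ♕ ♔ ♗ · ♖


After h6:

♜ ♞ ♝ ♛ ♚ ♝ ♞ ♜
♟ ♟ ♟ ♟ ♟ ♟ ♟ ·
· · · · · · · ♟
· · · · · · · ·
· · · · · · · ·
· · · · · ♘ · ·
♙ ♙ ♙ ♙ ♙ ♙ ♙ ♙
♖ ♘ ♗ ♕ ♔ ♗ · ♖


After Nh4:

♜ ♞ ♝ ♛ ♚ ♝ ♞ ♜
♟ ♟ ♟ ♟ ♟ ♟ ♟ ·
· · · · · · · ♟
· · · · · · · ·
· · · · · · · ♘
· · · · · · · ·
♙ ♙ ♙ ♙ ♙ ♙ ♙ ♙
♖ ♘ ♗ ♕ ♔ ♗ · ♖


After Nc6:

♜ · ♝ ♛ ♚ ♝ ♞ ♜
♟ ♟ ♟ ♟ ♟ ♟ ♟ ·
· · ♞ · · · · ♟
· · · · · · · ·
· · · · · · · ♘
· · · · · · · ·
♙ ♙ ♙ ♙ ♙ ♙ ♙ ♙
♖ ♘ ♗ ♕ ♔ ♗ · ♖


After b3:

♜ · ♝ ♛ ♚ ♝ ♞ ♜
♟ ♟ ♟ ♟ ♟ ♟ ♟ ·
· · ♞ · · · · ♟
· · · · · · · ·
· · · · · · · ♘
· ♙ · · · · · ·
♙ · ♙ ♙ ♙ ♙ ♙ ♙
♖ ♘ ♗ ♕ ♔ ♗ · ♖


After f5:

♜ · ♝ ♛ ♚ ♝ ♞ ♜
♟ ♟ ♟ ♟ ♟ · ♟ ·
· · ♞ · · · · ♟
· · · · · ♟ · ·
· · · · · · · ♘
· ♙ · · · · · ·
♙ · ♙ ♙ ♙ ♙ ♙ ♙
♖ ♘ ♗ ♕ ♔ ♗ · ♖


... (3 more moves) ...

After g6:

♜ · ♝ ♛ · ♝ ♞ ♜
♟ ♟ ♟ ♟ ♟ ♚ · ·
· · ♞ · · · ♟ ♟
· · · · · ♟ · ·
· · ♙ · · · · ♘
♗ ♙ · · · · · ·
♙ · · ♙ ♙ ♙ ♙ ♙
♖ ♘ · ♕ ♔ ♗ · ♖


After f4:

♜ · ♝ ♛ · ♝ ♞ ♜
♟ ♟ ♟ ♟ ♟ ♚ · ·
· · ♞ · · · ♟ ♟
· · · · · ♟ · ·
· · ♙ · · ♙ · ♘
♗ ♙ · · · · · ·
♙ · · ♙ ♙ · ♙ ♙
♖ ♘ · ♕ ♔ ♗ · ♖



  a b c d e f g h
  ─────────────────
8│♜ · ♝ ♛ · ♝ ♞ ♜│8
7│♟ ♟ ♟ ♟ ♟ ♚ · ·│7
6│· · ♞ · · · ♟ ♟│6
5│· · · · · ♟ · ·│5
4│· · ♙ · · ♙ · ♘│4
3│♗ ♙ · · · · · ·│3
2│♙ · · ♙ ♙ · ♙ ♙│2
1│♖ ♘ · ♕ ♔ ♗ · ♖│1
  ─────────────────
  a b c d e f g h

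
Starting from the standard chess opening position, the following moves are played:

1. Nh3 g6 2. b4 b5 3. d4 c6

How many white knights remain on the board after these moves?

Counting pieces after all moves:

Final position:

  a b c d e f g h
  ─────────────────
8│♜ ♞ ♝ ♛ ♚ ♝ ♞ ♜│8
7│♟ · · ♟ ♟ ♟ · ♟│7
6│· · ♟ · · · ♟ ·│6
5│· ♟ · · · · · ·│5
4│· ♙ · ♙ · · · ·│4
3│· · · · · · · ♘│3
2│♙ · ♙ · ♙ ♙ ♙ ♙│2
1│♖ ♘ ♗ ♕ ♔ ♗ · ♖│1
  ─────────────────
  a b c d e f g h


2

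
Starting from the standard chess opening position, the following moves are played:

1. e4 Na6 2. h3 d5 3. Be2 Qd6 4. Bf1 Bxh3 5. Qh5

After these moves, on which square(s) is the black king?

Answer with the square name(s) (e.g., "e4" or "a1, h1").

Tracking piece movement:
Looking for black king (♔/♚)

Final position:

  a b c d e f g h
  ─────────────────
8│♜ · · · ♚ ♝ ♞ ♜│8
7│♟ ♟ ♟ · ♟ ♟ ♟ ♟│7
6│♞ · · ♛ · · · ·│6
5│· · · ♟ · · · ♕│5
4│· · · · ♙ · · ·│4
3│· · · · · · · ♝│3
2│♙ ♙ ♙ ♙ · ♙ ♙ ·│2
1│♖ ♘ ♗ · ♔ ♗ ♘ ♖│1
  ─────────────────
  a b c d e f g h


e8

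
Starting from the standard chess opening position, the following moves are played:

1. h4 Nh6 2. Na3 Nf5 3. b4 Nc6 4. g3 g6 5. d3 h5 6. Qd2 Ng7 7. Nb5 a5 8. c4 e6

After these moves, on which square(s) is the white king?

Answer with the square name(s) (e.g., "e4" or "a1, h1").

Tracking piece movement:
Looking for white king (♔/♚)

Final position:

  a b c d e f g h
  ─────────────────
8│♜ · ♝ ♛ ♚ ♝ · ♜│8
7│· ♟ ♟ ♟ · ♟ ♞ ·│7
6│· · ♞ · ♟ · ♟ ·│6
5│♟ ♘ · · · · · ♟│5
4│· ♙ ♙ · · · · ♙│4
3│· · · ♙ · · ♙ ·│3
2│♙ · · ♕ ♙ ♙ · ·│2
1│♖ · ♗ · ♔ ♗ ♘ ♖│1
  ─────────────────
  a b c d e f g h


e1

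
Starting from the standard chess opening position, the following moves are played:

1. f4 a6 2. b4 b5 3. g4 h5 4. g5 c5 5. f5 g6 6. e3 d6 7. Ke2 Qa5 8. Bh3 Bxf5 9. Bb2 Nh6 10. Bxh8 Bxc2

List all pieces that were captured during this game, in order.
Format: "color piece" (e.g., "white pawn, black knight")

Tracking captures:
  Bxf5: captured white pawn
  Bxh8: captured black rook
  Bxc2: captured white pawn

white pawn, black rook, white pawn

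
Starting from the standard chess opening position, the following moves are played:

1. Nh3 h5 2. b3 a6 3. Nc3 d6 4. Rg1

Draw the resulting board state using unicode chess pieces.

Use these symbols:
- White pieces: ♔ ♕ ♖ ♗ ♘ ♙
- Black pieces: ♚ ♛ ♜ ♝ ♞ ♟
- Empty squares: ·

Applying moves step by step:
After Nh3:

♜ ♞ ♝ ♛ ♚ ♝ ♞ ♜
♟ ♟ ♟ ♟ ♟ ♟ ♟ ♟
· · · · · · · ·
· · · · · · · ·
· · · · · · · ·
· · · · · · · ♘
♙ ♙ ♙ ♙ ♙ ♙ ♙ ♙
♖ ♘ ♗ ♕ ♔ ♗ · ♖


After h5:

♜ ♞ ♝ ♛ ♚ ♝ ♞ ♜
♟ ♟ ♟ ♟ ♟ ♟ ♟ ·
· · · · · · · ·
· · · · · · · ♟
· · · · · · · ·
· · · · · · · ♘
♙ ♙ ♙ ♙ ♙ ♙ ♙ ♙
♖ ♘ ♗ ♕ ♔ ♗ · ♖


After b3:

♜ ♞ ♝ ♛ ♚ ♝ ♞ ♜
♟ ♟ ♟ ♟ ♟ ♟ ♟ ·
· · · · · · · ·
· · · · · · · ♟
· · · · · · · ·
· ♙ · · · · · ♘
♙ · ♙ ♙ ♙ ♙ ♙ ♙
♖ ♘ ♗ ♕ ♔ ♗ · ♖


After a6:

♜ ♞ ♝ ♛ ♚ ♝ ♞ ♜
· ♟ ♟ ♟ ♟ ♟ ♟ ·
♟ · · · · · · ·
· · · · · · · ♟
· · · · · · · ·
· ♙ · · · · · ♘
♙ · ♙ ♙ ♙ ♙ ♙ ♙
♖ ♘ ♗ ♕ ♔ ♗ · ♖


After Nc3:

♜ ♞ ♝ ♛ ♚ ♝ ♞ ♜
· ♟ ♟ ♟ ♟ ♟ ♟ ·
♟ · · · · · · ·
· · · · · · · ♟
· · · · · · · ·
· ♙ ♘ · · · · ♘
♙ · ♙ ♙ ♙ ♙ ♙ ♙
♖ · ♗ ♕ ♔ ♗ · ♖


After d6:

♜ ♞ ♝ ♛ ♚ ♝ ♞ ♜
· ♟ ♟ · ♟ ♟ ♟ ·
♟ · · ♟ · · · ·
· · · · · · · ♟
· · · · · · · ·
· ♙ ♘ · · · · ♘
♙ · ♙ ♙ ♙ ♙ ♙ ♙
♖ · ♗ ♕ ♔ ♗ · ♖


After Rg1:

♜ ♞ ♝ ♛ ♚ ♝ ♞ ♜
· ♟ ♟ · ♟ ♟ ♟ ·
♟ · · ♟ · · · ·
· · · · · · · ♟
· · · · · · · ·
· ♙ ♘ · · · · ♘
♙ · ♙ ♙ ♙ ♙ ♙ ♙
♖ · ♗ ♕ ♔ ♗ ♖ ·



  a b c d e f g h
  ─────────────────
8│♜ ♞ ♝ ♛ ♚ ♝ ♞ ♜│8
7│· ♟ ♟ · ♟ ♟ ♟ ·│7
6│♟ · · ♟ · · · ·│6
5│· · · · · · · ♟│5
4│· · · · · · · ·│4
3│· ♙ ♘ · · · · ♘│3
2│♙ · ♙ ♙ ♙ ♙ ♙ ♙│2
1│♖ · ♗ ♕ ♔ ♗ ♖ ·│1
  ─────────────────
  a b c d e f g h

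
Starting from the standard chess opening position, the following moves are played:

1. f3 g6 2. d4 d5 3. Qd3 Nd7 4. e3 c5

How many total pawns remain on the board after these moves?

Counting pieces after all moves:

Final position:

  a b c d e f g h
  ─────────────────
8│♜ · ♝ ♛ ♚ ♝ ♞ ♜│8
7│♟ ♟ · ♞ ♟ ♟ · ♟│7
6│· · · · · · ♟ ·│6
5│· · ♟ ♟ · · · ·│5
4│· · · ♙ · · · ·│4
3│· · · ♕ ♙ ♙ · ·│3
2│♙ ♙ ♙ · · · ♙ ♙│2
1│♖ ♘ ♗ · ♔ ♗ ♘ ♖│1
  ─────────────────
  a b c d e f g h


16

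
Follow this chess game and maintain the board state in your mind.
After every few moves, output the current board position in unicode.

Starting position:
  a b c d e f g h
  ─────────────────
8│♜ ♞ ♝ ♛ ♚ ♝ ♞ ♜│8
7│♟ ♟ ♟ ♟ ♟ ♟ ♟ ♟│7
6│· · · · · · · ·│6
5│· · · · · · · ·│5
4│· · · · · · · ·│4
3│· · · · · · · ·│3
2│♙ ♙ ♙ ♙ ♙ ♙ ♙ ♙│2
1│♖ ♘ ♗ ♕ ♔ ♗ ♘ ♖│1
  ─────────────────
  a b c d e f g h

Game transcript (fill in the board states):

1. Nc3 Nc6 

  a b c d e f g h
  ─────────────────
8│♜ · ♝ ♛ ♚ ♝ ♞ ♜│8
7│♟ ♟ ♟ ♟ ♟ ♟ ♟ ♟│7
6│· · ♞ · · · · ·│6
5│· · · · · · · ·│5
4│· · · · · · · ·│4
3│· · ♘ · · · · ·│3
2│♙ ♙ ♙ ♙ ♙ ♙ ♙ ♙│2
1│♖ · ♗ ♕ ♔ ♗ ♘ ♖│1
  ─────────────────
  a b c d e f g h

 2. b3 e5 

  a b c d e f g h
  ─────────────────
8│♜ · ♝ ♛ ♚ ♝ ♞ ♜│8
7│♟ ♟ ♟ ♟ · ♟ ♟ ♟│7
6│· · ♞ · · · · ·│6
5│· · · · ♟ · · ·│5
4│· · · · · · · ·│4
3│· ♙ ♘ · · · · ·│3
2│♙ · ♙ ♙ ♙ ♙ ♙ ♙│2
1│♖ · ♗ ♕ ♔ ♗ ♘ ♖│1
  ─────────────────
  a b c d e f g h

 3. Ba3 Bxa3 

  a b c d e f g h
  ─────────────────
8│♜ · ♝ ♛ ♚ · ♞ ♜│8
7│♟ ♟ ♟ ♟ · ♟ ♟ ♟│7
6│· · ♞ · · · · ·│6
5│· · · · ♟ · · ·│5
4│· · · · · · · ·│4
3│♝ ♙ ♘ · · · · ·│3
2│♙ · ♙ ♙ ♙ ♙ ♙ ♙│2
1│♖ · · ♕ ♔ ♗ ♘ ♖│1
  ─────────────────
  a b c d e f g h

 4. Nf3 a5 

  a b c d e f g h
  ─────────────────
8│♜ · ♝ ♛ ♚ · ♞ ♜│8
7│· ♟ ♟ ♟ · ♟ ♟ ♟│7
6│· · ♞ · · · · ·│6
5│♟ · · · ♟ · · ·│5
4│· · · · · · · ·│4
3│♝ ♙ ♘ · · ♘ · ·│3
2│♙ · ♙ ♙ ♙ ♙ ♙ ♙│2
1│♖ · · ♕ ♔ ♗ · ♖│1
  ─────────────────
  a b c d e f g h

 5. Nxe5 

  a b c d e f g h
  ─────────────────
8│♜ · ♝ ♛ ♚ · ♞ ♜│8
7│· ♟ ♟ ♟ · ♟ ♟ ♟│7
6│· · ♞ · · · · ·│6
5│♟ · · · ♘ · · ·│5
4│· · · · · · · ·│4
3│♝ ♙ ♘ · · · · ·│3
2│♙ · ♙ ♙ ♙ ♙ ♙ ♙│2
1│♖ · · ♕ ♔ ♗ · ♖│1
  ─────────────────
  a b c d e f g h


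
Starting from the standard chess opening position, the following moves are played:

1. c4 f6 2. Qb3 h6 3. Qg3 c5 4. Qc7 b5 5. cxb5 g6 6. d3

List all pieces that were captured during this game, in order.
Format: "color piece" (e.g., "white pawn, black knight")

Tracking captures:
  cxb5: captured black pawn

black pawn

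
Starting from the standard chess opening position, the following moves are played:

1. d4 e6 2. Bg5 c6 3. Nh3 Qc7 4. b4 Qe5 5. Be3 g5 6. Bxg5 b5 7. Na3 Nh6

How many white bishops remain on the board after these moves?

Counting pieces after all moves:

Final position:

  a b c d e f g h
  ─────────────────
8│♜ ♞ ♝ · ♚ ♝ · ♜│8
7│♟ · · ♟ · ♟ · ♟│7
6│· · ♟ · ♟ · · ♞│6
5│· ♟ · · ♛ · ♗ ·│5
4│· ♙ · ♙ · · · ·│4
3│♘ · · · · · · ♘│3
2│♙ · ♙ · ♙ ♙ ♙ ♙│2
1│♖ · · ♕ ♔ ♗ · ♖│1
  ─────────────────
  a b c d e f g h


2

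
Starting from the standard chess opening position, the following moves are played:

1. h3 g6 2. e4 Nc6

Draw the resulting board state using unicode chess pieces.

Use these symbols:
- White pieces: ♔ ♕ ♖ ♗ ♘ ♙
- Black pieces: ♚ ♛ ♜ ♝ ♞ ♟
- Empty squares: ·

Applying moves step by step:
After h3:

♜ ♞ ♝ ♛ ♚ ♝ ♞ ♜
♟ ♟ ♟ ♟ ♟ ♟ ♟ ♟
· · · · · · · ·
· · · · · · · ·
· · · · · · · ·
· · · · · · · ♙
♙ ♙ ♙ ♙ ♙ ♙ ♙ ·
♖ ♘ ♗ ♕ ♔ ♗ ♘ ♖


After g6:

♜ ♞ ♝ ♛ ♚ ♝ ♞ ♜
♟ ♟ ♟ ♟ ♟ ♟ · ♟
· · · · · · ♟ ·
· · · · · · · ·
· · · · · · · ·
· · · · · · · ♙
♙ ♙ ♙ ♙ ♙ ♙ ♙ ·
♖ ♘ ♗ ♕ ♔ ♗ ♘ ♖


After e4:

♜ ♞ ♝ ♛ ♚ ♝ ♞ ♜
♟ ♟ ♟ ♟ ♟ ♟ · ♟
· · · · · · ♟ ·
· · · · · · · ·
· · · · ♙ · · ·
· · · · · · · ♙
♙ ♙ ♙ ♙ · ♙ ♙ ·
♖ ♘ ♗ ♕ ♔ ♗ ♘ ♖


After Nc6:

♜ · ♝ ♛ ♚ ♝ ♞ ♜
♟ ♟ ♟ ♟ ♟ ♟ · ♟
· · ♞ · · · ♟ ·
· · · · · · · ·
· · · · ♙ · · ·
· · · · · · · ♙
♙ ♙ ♙ ♙ · ♙ ♙ ·
♖ ♘ ♗ ♕ ♔ ♗ ♘ ♖



  a b c d e f g h
  ─────────────────
8│♜ · ♝ ♛ ♚ ♝ ♞ ♜│8
7│♟ ♟ ♟ ♟ ♟ ♟ · ♟│7
6│· · ♞ · · · ♟ ·│6
5│· · · · · · · ·│5
4│· · · · ♙ · · ·│4
3│· · · · · · · ♙│3
2│♙ ♙ ♙ ♙ · ♙ ♙ ·│2
1│♖ ♘ ♗ ♕ ♔ ♗ ♘ ♖│1
  ─────────────────
  a b c d e f g h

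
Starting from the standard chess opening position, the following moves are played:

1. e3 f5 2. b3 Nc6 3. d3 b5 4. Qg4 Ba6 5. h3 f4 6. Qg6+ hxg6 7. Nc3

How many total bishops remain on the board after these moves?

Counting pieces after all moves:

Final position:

  a b c d e f g h
  ─────────────────
8│♜ · · ♛ ♚ ♝ ♞ ♜│8
7│♟ · ♟ ♟ ♟ · ♟ ·│7
6│♝ · ♞ · · · ♟ ·│6
5│· ♟ · · · · · ·│5
4│· · · · · ♟ · ·│4
3│· ♙ ♘ ♙ ♙ · · ♙│3
2│♙ · ♙ · · ♙ ♙ ·│2
1│♖ · ♗ · ♔ ♗ ♘ ♖│1
  ─────────────────
  a b c d e f g h


4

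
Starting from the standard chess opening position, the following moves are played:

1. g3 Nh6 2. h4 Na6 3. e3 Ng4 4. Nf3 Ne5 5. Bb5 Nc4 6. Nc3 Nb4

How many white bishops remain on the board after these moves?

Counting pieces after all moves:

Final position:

  a b c d e f g h
  ─────────────────
8│♜ · ♝ ♛ ♚ ♝ · ♜│8
7│♟ ♟ ♟ ♟ ♟ ♟ ♟ ♟│7
6│· · · · · · · ·│6
5│· ♗ · · · · · ·│5
4│· ♞ ♞ · · · · ♙│4
3│· · ♘ · ♙ ♘ ♙ ·│3
2│♙ ♙ ♙ ♙ · ♙ · ·│2
1│♖ · ♗ ♕ ♔ · · ♖│1
  ─────────────────
  a b c d e f g h


2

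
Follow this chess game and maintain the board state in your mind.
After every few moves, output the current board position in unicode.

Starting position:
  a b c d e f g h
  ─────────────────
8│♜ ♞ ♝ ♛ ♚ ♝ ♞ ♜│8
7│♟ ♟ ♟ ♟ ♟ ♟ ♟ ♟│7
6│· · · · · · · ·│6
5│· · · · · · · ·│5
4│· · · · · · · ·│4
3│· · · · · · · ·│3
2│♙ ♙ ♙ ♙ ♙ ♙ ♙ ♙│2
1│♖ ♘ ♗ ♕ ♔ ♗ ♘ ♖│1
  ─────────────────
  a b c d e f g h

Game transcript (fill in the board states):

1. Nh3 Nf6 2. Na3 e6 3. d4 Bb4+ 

  a b c d e f g h
  ─────────────────
8│♜ ♞ ♝ ♛ ♚ · · ♜│8
7│♟ ♟ ♟ ♟ · ♟ ♟ ♟│7
6│· · · · ♟ ♞ · ·│6
5│· · · · · · · ·│5
4│· ♝ · ♙ · · · ·│4
3│♘ · · · · · · ♘│3
2│♙ ♙ ♙ · ♙ ♙ ♙ ♙│2
1│♖ · ♗ ♕ ♔ ♗ · ♖│1
  ─────────────────
  a b c d e f g h

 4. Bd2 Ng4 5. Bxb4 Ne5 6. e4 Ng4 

  a b c d e f g h
  ─────────────────
8│♜ ♞ ♝ ♛ ♚ · · ♜│8
7│♟ ♟ ♟ ♟ · ♟ ♟ ♟│7
6│· · · · ♟ · · ·│6
5│· · · · · · · ·│5
4│· ♗ · ♙ ♙ · ♞ ·│4
3│♘ · · · · · · ♘│3
2│♙ ♙ ♙ · · ♙ ♙ ♙│2
1│♖ · · ♕ ♔ ♗ · ♖│1
  ─────────────────
  a b c d e f g h

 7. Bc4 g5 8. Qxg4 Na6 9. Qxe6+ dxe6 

  a b c d e f g h
  ─────────────────
8│♜ · ♝ ♛ ♚ · · ♜│8
7│♟ ♟ ♟ · · ♟ · ♟│7
6│♞ · · · ♟ · · ·│6
5│· · · · · · ♟ ·│5
4│· ♗ ♗ ♙ ♙ · · ·│4
3│♘ · · · · · · ♘│3
2│♙ ♙ ♙ · · ♙ ♙ ♙│2
1│♖ · · · ♔ · · ♖│1
  ─────────────────
  a b c d e f g h

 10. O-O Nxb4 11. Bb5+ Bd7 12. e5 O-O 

  a b c d e f g h
  ─────────────────
8│♜ · · ♛ · ♜ ♚ ·│8
7│♟ ♟ ♟ ♝ · ♟ · ♟│7
6│· · · · ♟ · · ·│6
5│· ♗ · · ♙ · ♟ ·│5
4│· ♞ · ♙ · · · ·│4
3│♘ · · · · · · ♘│3
2│♙ ♙ ♙ · · ♙ ♙ ♙│2
1│♖ · · · · ♖ ♔ ·│1
  ─────────────────
  a b c d e f g h

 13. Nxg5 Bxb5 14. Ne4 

  a b c d e f g h
  ─────────────────
8│♜ · · ♛ · ♜ ♚ ·│8
7│♟ ♟ ♟ · · ♟ · ♟│7
6│· · · · ♟ · · ·│6
5│· ♝ · · ♙ · · ·│5
4│· ♞ · ♙ ♘ · · ·│4
3│♘ · · · · · · ·│3
2│♙ ♙ ♙ · · ♙ ♙ ♙│2
1│♖ · · · · ♖ ♔ ·│1
  ─────────────────
  a b c d e f g h


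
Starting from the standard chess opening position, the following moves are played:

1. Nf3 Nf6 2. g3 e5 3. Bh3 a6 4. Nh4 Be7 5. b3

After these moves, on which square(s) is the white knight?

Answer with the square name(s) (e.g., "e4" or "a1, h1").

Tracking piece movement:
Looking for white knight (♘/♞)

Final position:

  a b c d e f g h
  ─────────────────
8│♜ ♞ ♝ ♛ ♚ · · ♜│8
7│· ♟ ♟ ♟ ♝ ♟ ♟ ♟│7
6│♟ · · · · ♞ · ·│6
5│· · · · ♟ · · ·│5
4│· · · · · · · ♘│4
3│· ♙ · · · · ♙ ♗│3
2│♙ · ♙ ♙ ♙ ♙ · ♙│2
1│♖ ♘ ♗ ♕ ♔ · · ♖│1
  ─────────────────
  a b c d e f g h


b1, h4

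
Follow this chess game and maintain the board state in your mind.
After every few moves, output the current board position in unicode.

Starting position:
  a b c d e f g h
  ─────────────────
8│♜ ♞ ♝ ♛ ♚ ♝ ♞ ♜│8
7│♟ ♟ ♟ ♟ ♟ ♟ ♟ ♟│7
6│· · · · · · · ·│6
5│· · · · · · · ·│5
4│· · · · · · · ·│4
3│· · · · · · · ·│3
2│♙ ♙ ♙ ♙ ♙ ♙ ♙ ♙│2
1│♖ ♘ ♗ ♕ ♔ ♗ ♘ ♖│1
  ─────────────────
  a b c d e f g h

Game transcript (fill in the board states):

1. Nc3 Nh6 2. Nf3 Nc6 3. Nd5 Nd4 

  a b c d e f g h
  ─────────────────
8│♜ · ♝ ♛ ♚ ♝ · ♜│8
7│♟ ♟ ♟ ♟ ♟ ♟ ♟ ♟│7
6│· · · · · · · ♞│6
5│· · · ♘ · · · ·│5
4│· · · ♞ · · · ·│4
3│· · · · · ♘ · ·│3
2│♙ ♙ ♙ ♙ ♙ ♙ ♙ ♙│2
1│♖ · ♗ ♕ ♔ ♗ · ♖│1
  ─────────────────
  a b c d e f g h

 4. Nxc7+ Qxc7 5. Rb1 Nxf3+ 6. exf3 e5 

  a b c d e f g h
  ─────────────────
8│♜ · ♝ · ♚ ♝ · ♜│8
7│♟ ♟ ♛ ♟ · ♟ ♟ ♟│7
6│· · · · · · · ♞│6
5│· · · · ♟ · · ·│5
4│· · · · · · · ·│4
3│· · · · · ♙ · ·│3
2│♙ ♙ ♙ ♙ · ♙ ♙ ♙│2
1│· ♖ ♗ ♕ ♔ ♗ · ♖│1
  ─────────────────
  a b c d e f g h

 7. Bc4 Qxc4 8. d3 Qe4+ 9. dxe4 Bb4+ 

  a b c d e f g h
  ─────────────────
8│♜ · ♝ · ♚ · · ♜│8
7│♟ ♟ · ♟ · ♟ ♟ ♟│7
6│· · · · · · · ♞│6
5│· · · · ♟ · · ·│5
4│· ♝ · · ♙ · · ·│4
3│· · · · · ♙ · ·│3
2│♙ ♙ ♙ · · ♙ ♙ ♙│2
1│· ♖ ♗ ♕ ♔ · · ♖│1
  ─────────────────
  a b c d e f g h

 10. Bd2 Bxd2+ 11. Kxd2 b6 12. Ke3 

  a b c d e f g h
  ─────────────────
8│♜ · ♝ · ♚ · · ♜│8
7│♟ · · ♟ · ♟ ♟ ♟│7
6│· ♟ · · · · · ♞│6
5│· · · · ♟ · · ·│5
4│· · · · ♙ · · ·│4
3│· · · · ♔ ♙ · ·│3
2│♙ ♙ ♙ · · ♙ ♙ ♙│2
1│· ♖ · ♕ · · · ♖│1
  ─────────────────
  a b c d e f g h


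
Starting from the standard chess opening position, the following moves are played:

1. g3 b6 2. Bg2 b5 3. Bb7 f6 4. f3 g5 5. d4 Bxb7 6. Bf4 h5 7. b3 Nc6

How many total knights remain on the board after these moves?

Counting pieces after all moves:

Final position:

  a b c d e f g h
  ─────────────────
8│♜ · · ♛ ♚ ♝ ♞ ♜│8
7│♟ ♝ ♟ ♟ ♟ · · ·│7
6│· · ♞ · · ♟ · ·│6
5│· ♟ · · · · ♟ ♟│5
4│· · · ♙ · ♗ · ·│4
3│· ♙ · · · ♙ ♙ ·│3
2│♙ · ♙ · ♙ · · ♙│2
1│♖ ♘ · ♕ ♔ · ♘ ♖│1
  ─────────────────
  a b c d e f g h


4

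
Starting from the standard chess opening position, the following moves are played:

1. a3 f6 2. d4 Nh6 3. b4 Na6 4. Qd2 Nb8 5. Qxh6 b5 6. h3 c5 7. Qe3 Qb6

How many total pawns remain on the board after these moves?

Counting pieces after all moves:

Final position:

  a b c d e f g h
  ─────────────────
8│♜ ♞ ♝ · ♚ ♝ · ♜│8
7│♟ · · ♟ ♟ · ♟ ♟│7
6│· ♛ · · · ♟ · ·│6
5│· ♟ ♟ · · · · ·│5
4│· ♙ · ♙ · · · ·│4
3│♙ · · · ♕ · · ♙│3
2│· · ♙ · ♙ ♙ ♙ ·│2
1│♖ ♘ ♗ · ♔ ♗ ♘ ♖│1
  ─────────────────
  a b c d e f g h


16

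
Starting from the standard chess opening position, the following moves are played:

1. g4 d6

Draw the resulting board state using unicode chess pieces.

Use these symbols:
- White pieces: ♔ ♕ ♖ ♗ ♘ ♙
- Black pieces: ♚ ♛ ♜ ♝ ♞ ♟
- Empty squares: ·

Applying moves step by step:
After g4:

♜ ♞ ♝ ♛ ♚ ♝ ♞ ♜
♟ ♟ ♟ ♟ ♟ ♟ ♟ ♟
· · · · · · · ·
· · · · · · · ·
· · · · · · ♙ ·
· · · · · · · ·
♙ ♙ ♙ ♙ ♙ ♙ · ♙
♖ ♘ ♗ ♕ ♔ ♗ ♘ ♖


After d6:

♜ ♞ ♝ ♛ ♚ ♝ ♞ ♜
♟ ♟ ♟ · ♟ ♟ ♟ ♟
· · · ♟ · · · ·
· · · · · · · ·
· · · · · · ♙ ·
· · · · · · · ·
♙ ♙ ♙ ♙ ♙ ♙ · ♙
♖ ♘ ♗ ♕ ♔ ♗ ♘ ♖



  a b c d e f g h
  ─────────────────
8│♜ ♞ ♝ ♛ ♚ ♝ ♞ ♜│8
7│♟ ♟ ♟ · ♟ ♟ ♟ ♟│7
6│· · · ♟ · · · ·│6
5│· · · · · · · ·│5
4│· · · · · · ♙ ·│4
3│· · · · · · · ·│3
2│♙ ♙ ♙ ♙ ♙ ♙ · ♙│2
1│♖ ♘ ♗ ♕ ♔ ♗ ♘ ♖│1
  ─────────────────
  a b c d e f g h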